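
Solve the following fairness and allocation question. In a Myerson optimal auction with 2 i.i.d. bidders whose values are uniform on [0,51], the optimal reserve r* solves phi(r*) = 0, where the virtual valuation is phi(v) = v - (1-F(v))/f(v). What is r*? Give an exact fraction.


Step 1: For U[0,51], F(v) = v/51 and f(v) = 1/51
Step 2: phi(v) = v - (1 - v/51)/(1/51) = v - (51 - v) = 2v - 51
Step 3: Set phi(r*) = 0: 2r* - 51 = 0
Step 4: r* = 51/2 (the number of bidders n = 2 does not enter)

51/2


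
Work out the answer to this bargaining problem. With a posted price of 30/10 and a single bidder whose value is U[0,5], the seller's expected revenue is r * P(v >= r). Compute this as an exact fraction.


Step 1: Posted price r = 3, value support [0,5]
Step 2: P(v >= r) = (5 - 3)/5 = 2/5
Step 3: Expected revenue = r * P(v >= r) = 3 * 2/5
Step 4: Revenue = 6/5

6/5


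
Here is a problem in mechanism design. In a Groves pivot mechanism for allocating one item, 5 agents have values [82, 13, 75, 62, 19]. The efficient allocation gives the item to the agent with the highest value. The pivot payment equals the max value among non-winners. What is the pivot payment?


Step 1: The efficient winner is agent 0 with value 82
Step 2: Other agents' values: [13, 75, 62, 19]
Step 3: Pivot payment = max(others) = 75
Step 4: The winner pays 75

75


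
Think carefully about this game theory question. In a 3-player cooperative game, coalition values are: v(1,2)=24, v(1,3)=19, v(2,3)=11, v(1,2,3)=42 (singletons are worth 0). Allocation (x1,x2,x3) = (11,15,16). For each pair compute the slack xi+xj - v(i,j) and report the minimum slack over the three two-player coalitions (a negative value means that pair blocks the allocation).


Step 1: Slack for coalition (1,2): x1+x2 - v12 = 26 - 24 = 2
Step 2: Slack for coalition (1,3): x1+x3 - v13 = 27 - 19 = 8
Step 3: Slack for coalition (2,3): x2+x3 - v23 = 31 - 11 = 20
Step 4: Minimum slack = min(2, 8, 20) = 2, attained by (1,2); no pair can gain by deviating, so the allocation is in the core

2


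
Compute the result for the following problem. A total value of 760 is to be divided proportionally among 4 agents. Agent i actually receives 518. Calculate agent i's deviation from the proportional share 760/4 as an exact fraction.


Step 1: Proportional share = 760/4 = 190
Step 2: Agent's actual allocation = 518
Step 3: Excess = 518 - 190 = 328

328


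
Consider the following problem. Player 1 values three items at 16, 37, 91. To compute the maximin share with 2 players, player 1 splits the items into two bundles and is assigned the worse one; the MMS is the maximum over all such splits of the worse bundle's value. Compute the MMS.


Step 1: Item values = 16, 37, 91
Step 2: Enumerate all 2-bundle partitions and take the smaller bundle:
  Partition 1: {16} vs {37,91} -> bundles 16, 128; min = 16
  Partition 2: {37} vs {16,91} -> bundles 37, 107; min = 37
  Partition 3: {91} vs {16,37} -> bundles 91, 53; min = 53
Step 3: MMS = max(16, 37, 53) = 53

53


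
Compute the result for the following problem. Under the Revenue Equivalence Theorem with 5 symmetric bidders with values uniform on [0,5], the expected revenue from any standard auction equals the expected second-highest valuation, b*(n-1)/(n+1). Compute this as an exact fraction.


Step 1: By Revenue Equivalence, expected revenue = b*(n-1)/(n+1)
Step 2: Substituting n = 5, b = 5
Step 3: Revenue = 5*(5-1)/(5+1) = 5*4/6
Step 4: Revenue = 20/6 = 10/3

10/3


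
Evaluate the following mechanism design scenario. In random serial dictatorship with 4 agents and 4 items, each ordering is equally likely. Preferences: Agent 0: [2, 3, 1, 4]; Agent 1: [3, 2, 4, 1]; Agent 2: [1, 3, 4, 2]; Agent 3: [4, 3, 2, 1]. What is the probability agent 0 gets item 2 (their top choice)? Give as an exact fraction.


Step 1: Agent 0 wants item 2
Step 2: There are 24 possible orderings of agents
Step 3: In 24 orderings, agent 0 gets item 2
Step 4: Probability = 24/24 = 1

1


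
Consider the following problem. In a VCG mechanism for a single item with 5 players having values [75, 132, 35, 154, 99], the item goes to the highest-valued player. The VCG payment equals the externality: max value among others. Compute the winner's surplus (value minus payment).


Step 1: The winner is the agent with the highest value: agent 3 with value 154
Step 2: Values of other agents: [75, 132, 35, 99]
Step 3: VCG payment = max of others' values = 132
Step 4: Surplus = 154 - 132 = 22

22


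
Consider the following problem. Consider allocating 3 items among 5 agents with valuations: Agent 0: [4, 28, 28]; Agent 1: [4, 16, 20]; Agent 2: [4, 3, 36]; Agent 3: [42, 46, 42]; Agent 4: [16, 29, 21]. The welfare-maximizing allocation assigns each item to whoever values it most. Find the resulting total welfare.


Step 1: For each item, find the maximum value among all agents.
Step 2: Item 0 -> Agent 3 (value 42)
Step 3: Item 1 -> Agent 3 (value 46)
Step 4: Item 2 -> Agent 3 (value 42)
Step 5: Total welfare = 42 + 46 + 42 = 130

130


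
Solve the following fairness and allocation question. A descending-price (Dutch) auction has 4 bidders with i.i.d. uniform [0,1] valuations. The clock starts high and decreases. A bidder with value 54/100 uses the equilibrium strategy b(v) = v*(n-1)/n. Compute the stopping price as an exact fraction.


Step 1: Dutch auctions are strategically equivalent to first-price auctions
Step 2: The equilibrium bid is b(v) = v*(n-1)/n
Step 3: b = 27/50 * 3/4
Step 4: b = 81/200

81/200


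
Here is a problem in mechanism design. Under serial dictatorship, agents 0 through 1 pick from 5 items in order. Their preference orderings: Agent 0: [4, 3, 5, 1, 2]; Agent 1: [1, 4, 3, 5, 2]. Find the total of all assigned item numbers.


Step 1: Agent 0 picks item 4
Step 2: Agent 1 picks item 1
Step 3: Sum = 4 + 1 = 5

5


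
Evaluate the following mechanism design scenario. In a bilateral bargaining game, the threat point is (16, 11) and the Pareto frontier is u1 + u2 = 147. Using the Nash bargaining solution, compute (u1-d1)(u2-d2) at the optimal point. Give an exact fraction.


Step 1: The Nash solution splits surplus symmetrically above the disagreement point
Step 2: u1 = (total + d1 - d2)/2 = (147 + 16 - 11)/2 = 76
Step 3: u2 = (total - d1 + d2)/2 = (147 - 16 + 11)/2 = 71
Step 4: Nash product = (76 - 16) * (71 - 11)
Step 5: = 60 * 60 = 3600

3600


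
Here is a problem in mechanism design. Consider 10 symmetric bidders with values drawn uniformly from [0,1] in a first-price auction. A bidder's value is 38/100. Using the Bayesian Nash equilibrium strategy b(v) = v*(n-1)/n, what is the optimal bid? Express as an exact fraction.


Step 1: The symmetric BNE bidding function is b(v) = v * (n-1) / n
Step 2: Substitute v = 19/50 and n = 10
Step 3: b = 19/50 * 9/10
Step 4: b = 171/500

171/500


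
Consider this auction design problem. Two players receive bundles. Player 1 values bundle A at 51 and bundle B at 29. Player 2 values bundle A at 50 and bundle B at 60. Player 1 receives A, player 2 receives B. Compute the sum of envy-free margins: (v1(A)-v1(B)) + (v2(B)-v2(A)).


Step 1: Player 1's margin = v1(A) - v1(B) = 51 - 29 = 22
Step 2: Player 2's margin = v2(B) - v2(A) = 60 - 50 = 10
Step 3: Total margin = 22 + 10 = 32

32


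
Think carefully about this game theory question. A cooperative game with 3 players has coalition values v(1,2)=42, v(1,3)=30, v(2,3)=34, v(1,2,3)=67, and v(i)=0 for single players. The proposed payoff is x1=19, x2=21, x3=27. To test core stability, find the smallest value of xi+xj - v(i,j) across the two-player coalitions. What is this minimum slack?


Step 1: Slack for coalition (1,2): x1+x2 - v12 = 40 - 42 = -2
Step 2: Slack for coalition (1,3): x1+x3 - v13 = 46 - 30 = 16
Step 3: Slack for coalition (2,3): x2+x3 - v23 = 48 - 34 = 14
Step 4: Minimum slack = min(-2, 16, 14) = -2, attained by (1,2); coalition (1,2) can block (slack < 0), so the allocation is not in the core

-2


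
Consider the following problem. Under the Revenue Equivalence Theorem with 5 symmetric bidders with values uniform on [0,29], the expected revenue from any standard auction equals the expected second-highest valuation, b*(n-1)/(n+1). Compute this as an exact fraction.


Step 1: By Revenue Equivalence, expected revenue = b*(n-1)/(n+1)
Step 2: Substituting n = 5, b = 29
Step 3: Revenue = 29*(5-1)/(5+1) = 29*4/6
Step 4: Revenue = 116/6 = 58/3

58/3


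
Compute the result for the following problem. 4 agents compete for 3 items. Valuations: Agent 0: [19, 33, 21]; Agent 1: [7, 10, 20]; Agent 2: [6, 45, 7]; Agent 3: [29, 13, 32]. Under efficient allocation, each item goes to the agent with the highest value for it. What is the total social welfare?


Step 1: For each item, find the maximum value among all agents.
Step 2: Item 0 -> Agent 3 (value 29)
Step 3: Item 1 -> Agent 2 (value 45)
Step 4: Item 2 -> Agent 3 (value 32)
Step 5: Total welfare = 29 + 45 + 32 = 106

106


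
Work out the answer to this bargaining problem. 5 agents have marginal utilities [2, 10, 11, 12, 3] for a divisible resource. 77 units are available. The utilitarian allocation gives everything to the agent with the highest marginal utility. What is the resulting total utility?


Step 1: The marginal utilities are [2, 10, 11, 12, 3]
Step 2: The highest marginal utility is 12
Step 3: All 77 units go to that agent
Step 4: Total utility = 12 * 77 = 924

924


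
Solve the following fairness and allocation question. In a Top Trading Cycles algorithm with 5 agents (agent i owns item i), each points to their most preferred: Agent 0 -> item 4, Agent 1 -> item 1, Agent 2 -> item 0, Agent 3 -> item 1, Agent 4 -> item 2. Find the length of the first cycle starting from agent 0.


Step 1: Trace the pointer graph from agent 0: 0 -> 4 -> 2 -> 0
Step 2: A cycle is detected when we revisit agent 0
Step 3: The cycle is: 0 -> 4 -> 2 -> 0
Step 4: Cycle length = 3

3


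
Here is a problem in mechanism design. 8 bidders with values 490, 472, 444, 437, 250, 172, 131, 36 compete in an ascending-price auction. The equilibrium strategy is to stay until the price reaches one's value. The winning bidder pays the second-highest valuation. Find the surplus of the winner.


Step 1: Identify the highest value: 490
Step 2: Identify the second-highest value: 472
Step 3: The final price = second-highest value = 472
Step 4: Surplus = 490 - 472 = 18

18


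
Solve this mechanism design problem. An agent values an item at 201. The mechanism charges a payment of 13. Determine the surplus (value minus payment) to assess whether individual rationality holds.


Step 1: Surplus = value - payment = 201 - 13 = 188
Step 2: IR is satisfied (surplus >= 0)

188


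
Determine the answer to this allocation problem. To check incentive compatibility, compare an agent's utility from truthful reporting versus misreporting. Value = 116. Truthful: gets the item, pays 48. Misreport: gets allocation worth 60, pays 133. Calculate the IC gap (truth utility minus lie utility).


Step 1: U(truth) = value - payment = 116 - 48 = 68
Step 2: U(lie) = allocation - payment = 60 - 133 = -73
Step 3: IC gap = 68 - (-73) = 141

141


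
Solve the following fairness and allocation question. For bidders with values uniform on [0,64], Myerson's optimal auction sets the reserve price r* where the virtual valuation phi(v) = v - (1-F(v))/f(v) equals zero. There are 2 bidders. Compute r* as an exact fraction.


Step 1: For U[0,64], F(v) = v/64 and f(v) = 1/64
Step 2: phi(v) = v - (1 - v/64)/(1/64) = v - (64 - v) = 2v - 64
Step 3: Set phi(r*) = 0: 2r* - 64 = 0
Step 4: r* = 64/2 = 32 (the number of bidders n = 2 does not enter)

32


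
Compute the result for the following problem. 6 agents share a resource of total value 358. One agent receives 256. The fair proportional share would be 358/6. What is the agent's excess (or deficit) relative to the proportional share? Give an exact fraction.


Step 1: Proportional share = 358/6 = 179/3
Step 2: Agent's actual allocation = 256
Step 3: Excess = 256 - 179/3 = 589/3

589/3


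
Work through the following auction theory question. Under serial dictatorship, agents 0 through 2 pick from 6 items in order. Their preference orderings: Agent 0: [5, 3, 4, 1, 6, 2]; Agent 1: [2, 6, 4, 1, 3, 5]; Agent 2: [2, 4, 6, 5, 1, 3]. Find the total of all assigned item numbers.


Step 1: Agent 0 picks item 5
Step 2: Agent 1 picks item 2
Step 3: Agent 2 picks item 4
Step 4: Sum = 5 + 2 + 4 = 11

11


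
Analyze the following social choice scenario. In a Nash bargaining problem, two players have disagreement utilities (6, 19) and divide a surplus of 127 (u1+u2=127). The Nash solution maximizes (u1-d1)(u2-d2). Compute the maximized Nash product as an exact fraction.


Step 1: The Nash solution splits surplus symmetrically above the disagreement point
Step 2: u1 = (total + d1 - d2)/2 = (127 + 6 - 19)/2 = 57
Step 3: u2 = (total - d1 + d2)/2 = (127 - 6 + 19)/2 = 70
Step 4: Nash product = (57 - 6) * (70 - 19)
Step 5: = 51 * 51 = 2601

2601


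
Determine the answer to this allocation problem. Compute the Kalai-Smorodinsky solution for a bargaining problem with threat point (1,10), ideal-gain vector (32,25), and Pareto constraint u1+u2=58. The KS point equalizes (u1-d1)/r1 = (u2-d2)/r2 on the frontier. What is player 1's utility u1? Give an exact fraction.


Step 1: At the KS point, (u1-d1)/r1 = (u2-d2)/r2 = t and u1+u2 = 58
Step 2: u1 = d1 + r1*t and u2 = d2 + r2*t, so (d1 + r1*t) + (d2 + r2*t) = 58
Step 3: t = (58 - 1 - 10)/(32 + 25) = 47/57
Step 4: u1 = d1 + r1*t = 1 + 32 * 47/57 = 1561/57
Step 5: (Check: u2 = d2 + r2*t = 1745/57; u1+u2 = 1561/57 + 1745/57 = 58, on the frontier.)

1561/57


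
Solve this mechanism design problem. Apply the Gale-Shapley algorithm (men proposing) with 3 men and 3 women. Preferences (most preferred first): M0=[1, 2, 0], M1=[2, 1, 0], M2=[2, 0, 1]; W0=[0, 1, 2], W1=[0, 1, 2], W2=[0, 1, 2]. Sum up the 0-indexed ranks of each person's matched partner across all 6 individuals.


Step 1: Run Gale-Shapley (men propose, women hold best offer):
  M0 proposes to W1; she accepts
  M1 proposes to W2; she accepts
  M2 proposes to W2; rejected
  M2 proposes to W0; she accepts
Step 2: Final matching: W0-M2, W1-M0, W2-M1
Step 3: 0-indexed ranks (man's rank of his match, then woman's): 1 + 2 + 0 + 0 + 0 + 1
Step 4: Total rank sum = 4

4


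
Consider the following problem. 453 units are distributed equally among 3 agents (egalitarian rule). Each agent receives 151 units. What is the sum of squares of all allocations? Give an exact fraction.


Step 1: Each agent's share = 453/3 = 151
Step 2: Square of each share = (151)^2 = 22801
Step 3: Sum of squares = 3 * 22801 = 68403

68403


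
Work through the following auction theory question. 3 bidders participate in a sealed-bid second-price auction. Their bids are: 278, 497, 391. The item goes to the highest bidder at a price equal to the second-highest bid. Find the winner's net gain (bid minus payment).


Step 1: Sort bids in descending order: 497, 391, 278
Step 2: The winning bid is the highest: 497
Step 3: The payment equals the second-highest bid: 391
Step 4: Surplus = winner's bid - payment = 497 - 391 = 106

106


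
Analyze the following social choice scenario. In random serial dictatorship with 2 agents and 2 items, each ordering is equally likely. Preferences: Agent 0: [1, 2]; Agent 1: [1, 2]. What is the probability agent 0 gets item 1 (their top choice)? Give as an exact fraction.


Step 1: Agent 0 wants item 1
Step 2: There are 2 possible orderings of agents
Step 3: In 1 orderings, agent 0 gets item 1
Step 4: Probability = 1/2

1/2


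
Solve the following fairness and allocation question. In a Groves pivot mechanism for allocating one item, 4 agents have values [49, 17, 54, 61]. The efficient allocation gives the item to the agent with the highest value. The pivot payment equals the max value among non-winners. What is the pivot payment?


Step 1: The efficient winner is agent 3 with value 61
Step 2: Other agents' values: [49, 17, 54]
Step 3: Pivot payment = max(others) = 54
Step 4: The winner pays 54

54


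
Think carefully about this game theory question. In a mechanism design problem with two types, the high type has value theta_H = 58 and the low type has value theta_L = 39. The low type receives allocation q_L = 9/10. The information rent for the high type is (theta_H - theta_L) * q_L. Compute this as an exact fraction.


Step 1: theta_H - theta_L = 58 - 39 = 19
Step 2: Information rent = (theta_H - theta_L) * q_L
Step 3: = 19 * 9/10
Step 4: = 171/10

171/10


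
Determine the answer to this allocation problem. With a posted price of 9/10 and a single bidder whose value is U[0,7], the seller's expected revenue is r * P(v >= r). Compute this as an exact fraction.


Step 1: Posted price r = 9/10, value support [0,7]
Step 2: P(v >= r) = (7 - 9/10)/7 = 61/70
Step 3: Expected revenue = r * P(v >= r) = 9/10 * 61/70
Step 4: Revenue = 549/700

549/700


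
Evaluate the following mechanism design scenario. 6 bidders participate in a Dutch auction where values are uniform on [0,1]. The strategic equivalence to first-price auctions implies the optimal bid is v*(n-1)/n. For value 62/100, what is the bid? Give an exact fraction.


Step 1: Dutch auctions are strategically equivalent to first-price auctions
Step 2: The equilibrium bid is b(v) = v*(n-1)/n
Step 3: b = 31/50 * 5/6
Step 4: b = 31/60

31/60


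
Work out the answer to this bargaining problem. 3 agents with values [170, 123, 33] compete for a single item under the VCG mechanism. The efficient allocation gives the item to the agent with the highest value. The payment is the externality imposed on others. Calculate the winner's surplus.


Step 1: The winner is the agent with the highest value: agent 0 with value 170
Step 2: Values of other agents: [123, 33]
Step 3: VCG payment = max of others' values = 123
Step 4: Surplus = 170 - 123 = 47

47


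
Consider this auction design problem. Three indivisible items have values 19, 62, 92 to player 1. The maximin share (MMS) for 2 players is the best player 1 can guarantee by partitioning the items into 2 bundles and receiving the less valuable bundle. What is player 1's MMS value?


Step 1: Item values = 19, 62, 92
Step 2: Enumerate all 2-bundle partitions and take the smaller bundle:
  Partition 1: {19} vs {62,92} -> bundles 19, 154; min = 19
  Partition 2: {62} vs {19,92} -> bundles 62, 111; min = 62
  Partition 3: {92} vs {19,62} -> bundles 92, 81; min = 81
Step 3: MMS = max(19, 62, 81) = 81

81


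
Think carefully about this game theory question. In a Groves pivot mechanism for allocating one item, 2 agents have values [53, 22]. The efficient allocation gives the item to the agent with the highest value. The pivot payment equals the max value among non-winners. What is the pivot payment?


Step 1: The efficient winner is agent 0 with value 53
Step 2: Other agents' values: [22]
Step 3: Pivot payment = max(others) = 22
Step 4: The winner pays 22

22


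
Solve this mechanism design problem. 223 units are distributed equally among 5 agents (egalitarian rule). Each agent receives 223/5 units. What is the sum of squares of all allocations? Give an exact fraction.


Step 1: Each agent's share = 223/5
Step 2: Square of each share = (223/5)^2 = 49729/25
Step 3: Sum of squares = 5 * 49729/25 = 49729/5

49729/5


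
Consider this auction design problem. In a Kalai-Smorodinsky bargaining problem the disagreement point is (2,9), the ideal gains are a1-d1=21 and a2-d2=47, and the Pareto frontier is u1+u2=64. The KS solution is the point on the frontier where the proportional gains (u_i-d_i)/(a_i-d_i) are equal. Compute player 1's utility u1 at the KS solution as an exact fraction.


Step 1: At the KS point, (u1-d1)/r1 = (u2-d2)/r2 = t and u1+u2 = 64
Step 2: u1 = d1 + r1*t and u2 = d2 + r2*t, so (d1 + r1*t) + (d2 + r2*t) = 64
Step 3: t = (64 - 2 - 9)/(21 + 47) = 53/68
Step 4: u1 = d1 + r1*t = 2 + 21 * 53/68 = 1249/68
Step 5: (Check: u2 = d2 + r2*t = 3103/68; u1+u2 = 1249/68 + 3103/68 = 64, on the frontier.)

1249/68


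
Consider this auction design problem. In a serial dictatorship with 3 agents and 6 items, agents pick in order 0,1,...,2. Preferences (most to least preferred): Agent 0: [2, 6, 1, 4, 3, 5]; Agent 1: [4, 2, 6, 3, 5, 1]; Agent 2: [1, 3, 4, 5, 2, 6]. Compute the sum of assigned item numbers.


Step 1: Agent 0 picks item 2
Step 2: Agent 1 picks item 4
Step 3: Agent 2 picks item 1
Step 4: Sum = 2 + 4 + 1 = 7

7


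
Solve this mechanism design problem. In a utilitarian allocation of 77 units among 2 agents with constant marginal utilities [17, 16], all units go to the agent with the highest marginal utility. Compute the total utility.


Step 1: The marginal utilities are [17, 16]
Step 2: The highest marginal utility is 17
Step 3: All 77 units go to that agent
Step 4: Total utility = 17 * 77 = 1309

1309


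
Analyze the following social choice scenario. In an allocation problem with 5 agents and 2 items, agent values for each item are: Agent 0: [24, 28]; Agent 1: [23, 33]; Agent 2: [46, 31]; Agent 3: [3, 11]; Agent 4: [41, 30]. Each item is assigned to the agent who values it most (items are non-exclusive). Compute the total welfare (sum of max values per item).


Step 1: For each item, find the maximum value among all agents.
Step 2: Item 0 -> Agent 2 (value 46)
Step 3: Item 1 -> Agent 1 (value 33)
Step 4: Total welfare = 46 + 33 = 79

79


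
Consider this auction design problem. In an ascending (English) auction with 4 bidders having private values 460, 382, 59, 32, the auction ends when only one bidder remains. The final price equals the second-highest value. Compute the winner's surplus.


Step 1: Identify the highest value: 460
Step 2: Identify the second-highest value: 382
Step 3: The final price = second-highest value = 382
Step 4: Surplus = 460 - 382 = 78

78


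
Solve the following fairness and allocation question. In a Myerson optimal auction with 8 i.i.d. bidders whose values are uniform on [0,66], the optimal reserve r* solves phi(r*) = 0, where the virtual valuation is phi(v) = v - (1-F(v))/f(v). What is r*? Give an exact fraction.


Step 1: For U[0,66], F(v) = v/66 and f(v) = 1/66
Step 2: phi(v) = v - (1 - v/66)/(1/66) = v - (66 - v) = 2v - 66
Step 3: Set phi(r*) = 0: 2r* - 66 = 0
Step 4: r* = 66/2 = 33 (the number of bidders n = 8 does not enter)

33


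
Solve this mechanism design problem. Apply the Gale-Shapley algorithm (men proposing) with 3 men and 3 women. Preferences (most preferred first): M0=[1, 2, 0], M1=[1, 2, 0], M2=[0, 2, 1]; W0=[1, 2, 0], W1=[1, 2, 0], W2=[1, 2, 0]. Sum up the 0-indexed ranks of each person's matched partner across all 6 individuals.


Step 1: Run Gale-Shapley (men propose, women hold best offer):
  M0 proposes to W1; she accepts
  M1 proposes to W1; she switches from M0
  M2 proposes to W0; she accepts
  M0 proposes to W2; she accepts
Step 2: Final matching: W0-M2, W1-M1, W2-M0
Step 3: 0-indexed ranks (man's rank of his match, then woman's): 0 + 1 + 0 + 0 + 1 + 2
Step 4: Total rank sum = 4

4


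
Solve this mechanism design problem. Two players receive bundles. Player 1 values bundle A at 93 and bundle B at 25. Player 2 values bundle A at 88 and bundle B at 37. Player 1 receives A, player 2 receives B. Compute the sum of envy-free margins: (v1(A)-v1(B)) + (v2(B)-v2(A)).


Step 1: Player 1's margin = v1(A) - v1(B) = 93 - 25 = 68
Step 2: Player 2's margin = v2(B) - v2(A) = 37 - 88 = -51
Step 3: Total margin = 68 + -51 = 17

17


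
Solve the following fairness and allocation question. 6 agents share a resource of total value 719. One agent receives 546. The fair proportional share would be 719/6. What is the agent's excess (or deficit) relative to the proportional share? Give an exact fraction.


Step 1: Proportional share = 719/6
Step 2: Agent's actual allocation = 546
Step 3: Excess = 546 - 719/6 = 2557/6

2557/6


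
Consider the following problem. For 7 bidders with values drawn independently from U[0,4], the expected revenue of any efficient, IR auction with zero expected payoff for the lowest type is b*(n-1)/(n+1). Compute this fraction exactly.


Step 1: By Revenue Equivalence, expected revenue = b*(n-1)/(n+1)
Step 2: Substituting n = 7, b = 4
Step 3: Revenue = 4*(7-1)/(7+1) = 4*6/8
Step 4: Revenue = 24/8 = 3

3


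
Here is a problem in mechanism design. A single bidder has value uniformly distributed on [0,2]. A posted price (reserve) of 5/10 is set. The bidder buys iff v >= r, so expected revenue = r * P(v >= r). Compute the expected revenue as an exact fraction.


Step 1: Posted price r = 1/2, value support [0,2]
Step 2: P(v >= r) = (2 - 1/2)/2 = 3/4
Step 3: Expected revenue = r * P(v >= r) = 1/2 * 3/4
Step 4: Revenue = 3/8

3/8


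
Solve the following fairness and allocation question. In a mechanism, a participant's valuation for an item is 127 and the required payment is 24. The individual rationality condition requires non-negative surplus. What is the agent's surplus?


Step 1: Surplus = value - payment = 127 - 24 = 103
Step 2: IR is satisfied (surplus >= 0)

103


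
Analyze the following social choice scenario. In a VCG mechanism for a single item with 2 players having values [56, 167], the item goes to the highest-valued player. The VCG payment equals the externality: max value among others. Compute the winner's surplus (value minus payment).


Step 1: The winner is the agent with the highest value: agent 1 with value 167
Step 2: Values of other agents: [56]
Step 3: VCG payment = max of others' values = 56
Step 4: Surplus = 167 - 56 = 111

111


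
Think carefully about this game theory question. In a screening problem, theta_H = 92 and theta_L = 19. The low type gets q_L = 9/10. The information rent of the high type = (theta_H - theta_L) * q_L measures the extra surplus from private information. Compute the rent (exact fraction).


Step 1: theta_H - theta_L = 92 - 19 = 73
Step 2: Information rent = (theta_H - theta_L) * q_L
Step 3: = 73 * 9/10
Step 4: = 657/10

657/10


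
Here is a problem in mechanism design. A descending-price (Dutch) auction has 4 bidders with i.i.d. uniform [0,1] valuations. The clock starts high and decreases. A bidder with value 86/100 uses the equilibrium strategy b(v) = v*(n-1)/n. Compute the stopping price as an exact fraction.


Step 1: Dutch auctions are strategically equivalent to first-price auctions
Step 2: The equilibrium bid is b(v) = v*(n-1)/n
Step 3: b = 43/50 * 3/4
Step 4: b = 129/200

129/200


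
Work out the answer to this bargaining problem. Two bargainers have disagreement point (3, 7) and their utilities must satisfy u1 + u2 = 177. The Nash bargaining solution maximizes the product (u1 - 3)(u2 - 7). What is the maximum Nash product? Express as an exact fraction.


Step 1: The Nash solution splits surplus symmetrically above the disagreement point
Step 2: u1 = (total + d1 - d2)/2 = (177 + 3 - 7)/2 = 173/2
Step 3: u2 = (total - d1 + d2)/2 = (177 - 3 + 7)/2 = 181/2
Step 4: Nash product = (173/2 - 3) * (181/2 - 7)
Step 5: = 167/2 * 167/2 = 27889/4

27889/4


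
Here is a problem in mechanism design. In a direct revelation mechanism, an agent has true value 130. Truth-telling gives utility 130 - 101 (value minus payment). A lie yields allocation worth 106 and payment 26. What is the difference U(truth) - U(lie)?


Step 1: U(truth) = value - payment = 130 - 101 = 29
Step 2: U(lie) = allocation - payment = 106 - 26 = 80
Step 3: IC gap = 29 - 80 = -51

-51


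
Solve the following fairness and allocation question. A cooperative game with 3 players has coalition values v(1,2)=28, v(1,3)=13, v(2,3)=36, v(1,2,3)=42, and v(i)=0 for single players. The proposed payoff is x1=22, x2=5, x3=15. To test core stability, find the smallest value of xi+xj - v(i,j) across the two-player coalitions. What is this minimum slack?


Step 1: Slack for coalition (1,2): x1+x2 - v12 = 27 - 28 = -1
Step 2: Slack for coalition (1,3): x1+x3 - v13 = 37 - 13 = 24
Step 3: Slack for coalition (2,3): x2+x3 - v23 = 20 - 36 = -16
Step 4: Minimum slack = min(-1, 24, -16) = -16, attained by (2,3); coalition (2,3) can block (slack < 0), so the allocation is not in the core

-16


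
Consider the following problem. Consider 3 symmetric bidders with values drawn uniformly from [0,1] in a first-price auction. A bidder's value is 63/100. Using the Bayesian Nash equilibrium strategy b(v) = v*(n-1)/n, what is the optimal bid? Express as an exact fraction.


Step 1: The symmetric BNE bidding function is b(v) = v * (n-1) / n
Step 2: Substitute v = 63/100 and n = 3
Step 3: b = 63/100 * 2/3
Step 4: b = 21/50

21/50


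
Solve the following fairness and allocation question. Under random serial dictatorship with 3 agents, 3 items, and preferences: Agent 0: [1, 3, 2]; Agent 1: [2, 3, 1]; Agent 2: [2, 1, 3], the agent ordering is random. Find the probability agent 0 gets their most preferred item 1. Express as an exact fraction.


Step 1: Agent 0 wants item 1
Step 2: There are 6 possible orderings of agents
Step 3: In 5 orderings, agent 0 gets item 1
Step 4: Probability = 5/6

5/6


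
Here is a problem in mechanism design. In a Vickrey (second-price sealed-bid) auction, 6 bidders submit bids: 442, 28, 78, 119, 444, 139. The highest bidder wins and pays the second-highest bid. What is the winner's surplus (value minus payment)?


Step 1: Sort bids in descending order: 444, 442, 139, 119, 78, 28
Step 2: The winning bid is the highest: 444
Step 3: The payment equals the second-highest bid: 442
Step 4: Surplus = winner's bid - payment = 444 - 442 = 2

2


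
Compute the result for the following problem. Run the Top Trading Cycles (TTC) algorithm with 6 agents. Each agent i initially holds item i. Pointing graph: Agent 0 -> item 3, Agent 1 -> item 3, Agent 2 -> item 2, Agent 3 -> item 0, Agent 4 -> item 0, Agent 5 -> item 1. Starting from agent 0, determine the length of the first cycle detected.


Step 1: Trace the pointer graph from agent 0: 0 -> 3 -> 0
Step 2: A cycle is detected when we revisit agent 0
Step 3: The cycle is: 0 -> 3 -> 0
Step 4: Cycle length = 2

2


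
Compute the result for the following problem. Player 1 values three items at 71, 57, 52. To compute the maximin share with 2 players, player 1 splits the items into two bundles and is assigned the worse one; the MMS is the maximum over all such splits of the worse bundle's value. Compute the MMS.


Step 1: Item values = 71, 57, 52
Step 2: Enumerate all 2-bundle partitions and take the smaller bundle:
  Partition 1: {71} vs {57,52} -> bundles 71, 109; min = 71
  Partition 2: {57} vs {71,52} -> bundles 57, 123; min = 57
  Partition 3: {52} vs {71,57} -> bundles 52, 128; min = 52
Step 3: MMS = max(71, 57, 52) = 71

71


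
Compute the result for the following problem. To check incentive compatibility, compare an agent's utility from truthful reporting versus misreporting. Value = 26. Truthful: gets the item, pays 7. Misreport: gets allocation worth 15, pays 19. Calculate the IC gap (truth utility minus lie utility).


Step 1: U(truth) = value - payment = 26 - 7 = 19
Step 2: U(lie) = allocation - payment = 15 - 19 = -4
Step 3: IC gap = 19 - (-4) = 23

23


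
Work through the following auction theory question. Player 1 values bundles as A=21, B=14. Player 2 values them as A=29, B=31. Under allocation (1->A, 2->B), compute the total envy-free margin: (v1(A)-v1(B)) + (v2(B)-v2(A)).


Step 1: Player 1's margin = v1(A) - v1(B) = 21 - 14 = 7
Step 2: Player 2's margin = v2(B) - v2(A) = 31 - 29 = 2
Step 3: Total margin = 7 + 2 = 9

9


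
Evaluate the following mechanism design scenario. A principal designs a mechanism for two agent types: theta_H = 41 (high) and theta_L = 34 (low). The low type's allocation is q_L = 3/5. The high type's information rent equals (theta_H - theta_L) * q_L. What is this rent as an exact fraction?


Step 1: theta_H - theta_L = 41 - 34 = 7
Step 2: Information rent = (theta_H - theta_L) * q_L
Step 3: = 7 * 3/5
Step 4: = 21/5

21/5


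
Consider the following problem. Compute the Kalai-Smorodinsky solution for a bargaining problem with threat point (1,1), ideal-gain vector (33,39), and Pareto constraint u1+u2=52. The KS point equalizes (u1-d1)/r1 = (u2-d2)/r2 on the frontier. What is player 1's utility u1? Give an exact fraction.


Step 1: At the KS point, (u1-d1)/r1 = (u2-d2)/r2 = t and u1+u2 = 52
Step 2: u1 = d1 + r1*t and u2 = d2 + r2*t, so (d1 + r1*t) + (d2 + r2*t) = 52
Step 3: t = (52 - 1 - 1)/(33 + 39) = 50/72 = 25/36
Step 4: u1 = d1 + r1*t = 1 + 33 * 25/36 = 287/12
Step 5: (Check: u2 = d2 + r2*t = 337/12; u1+u2 = 287/12 + 337/12 = 52, on the frontier.)

287/12


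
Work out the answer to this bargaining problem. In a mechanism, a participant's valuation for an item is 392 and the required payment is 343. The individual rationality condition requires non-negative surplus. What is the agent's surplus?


Step 1: Surplus = value - payment = 392 - 343 = 49
Step 2: IR is satisfied (surplus >= 0)

49


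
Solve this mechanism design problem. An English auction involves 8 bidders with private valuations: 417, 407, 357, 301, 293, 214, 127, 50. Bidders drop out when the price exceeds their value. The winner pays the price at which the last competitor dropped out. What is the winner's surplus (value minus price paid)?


Step 1: Identify the highest value: 417
Step 2: Identify the second-highest value: 407
Step 3: The final price = second-highest value = 407
Step 4: Surplus = 417 - 407 = 10

10


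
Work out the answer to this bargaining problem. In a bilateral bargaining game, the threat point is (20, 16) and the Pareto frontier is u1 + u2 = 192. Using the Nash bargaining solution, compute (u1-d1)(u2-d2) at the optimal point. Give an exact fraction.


Step 1: The Nash solution splits surplus symmetrically above the disagreement point
Step 2: u1 = (total + d1 - d2)/2 = (192 + 20 - 16)/2 = 98
Step 3: u2 = (total - d1 + d2)/2 = (192 - 20 + 16)/2 = 94
Step 4: Nash product = (98 - 20) * (94 - 16)
Step 5: = 78 * 78 = 6084

6084


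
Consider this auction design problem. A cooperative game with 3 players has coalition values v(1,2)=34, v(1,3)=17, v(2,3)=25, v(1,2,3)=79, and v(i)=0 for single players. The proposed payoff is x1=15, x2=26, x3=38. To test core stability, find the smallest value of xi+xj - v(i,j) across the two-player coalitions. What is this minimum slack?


Step 1: Slack for coalition (1,2): x1+x2 - v12 = 41 - 34 = 7
Step 2: Slack for coalition (1,3): x1+x3 - v13 = 53 - 17 = 36
Step 3: Slack for coalition (2,3): x2+x3 - v23 = 64 - 25 = 39
Step 4: Minimum slack = min(7, 36, 39) = 7, attained by (1,2); no pair can gain by deviating, so the allocation is in the core

7


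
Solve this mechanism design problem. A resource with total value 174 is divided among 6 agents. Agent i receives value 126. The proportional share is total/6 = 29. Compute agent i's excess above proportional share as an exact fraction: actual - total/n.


Step 1: Proportional share = 174/6 = 29
Step 2: Agent's actual allocation = 126
Step 3: Excess = 126 - 29 = 97

97


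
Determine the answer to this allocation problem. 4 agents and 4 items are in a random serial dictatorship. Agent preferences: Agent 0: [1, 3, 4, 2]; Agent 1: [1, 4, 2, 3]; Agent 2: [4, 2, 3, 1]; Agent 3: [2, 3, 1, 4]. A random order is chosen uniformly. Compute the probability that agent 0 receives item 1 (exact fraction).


Step 1: Agent 0 wants item 1
Step 2: There are 24 possible orderings of agents
Step 3: In 12 orderings, agent 0 gets item 1
Step 4: Probability = 12/24 = 1/2

1/2


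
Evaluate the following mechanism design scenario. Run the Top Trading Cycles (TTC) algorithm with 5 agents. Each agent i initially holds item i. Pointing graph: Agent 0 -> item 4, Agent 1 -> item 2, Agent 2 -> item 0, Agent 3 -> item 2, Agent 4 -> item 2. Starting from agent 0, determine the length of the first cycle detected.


Step 1: Trace the pointer graph from agent 0: 0 -> 4 -> 2 -> 0
Step 2: A cycle is detected when we revisit agent 0
Step 3: The cycle is: 0 -> 4 -> 2 -> 0
Step 4: Cycle length = 3

3


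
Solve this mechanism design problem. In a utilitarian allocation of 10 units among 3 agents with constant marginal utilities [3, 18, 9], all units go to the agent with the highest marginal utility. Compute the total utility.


Step 1: The marginal utilities are [3, 18, 9]
Step 2: The highest marginal utility is 18
Step 3: All 10 units go to that agent
Step 4: Total utility = 18 * 10 = 180

180


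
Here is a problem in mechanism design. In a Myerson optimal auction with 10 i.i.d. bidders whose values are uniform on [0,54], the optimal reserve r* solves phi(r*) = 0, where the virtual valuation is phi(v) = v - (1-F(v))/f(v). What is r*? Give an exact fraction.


Step 1: For U[0,54], F(v) = v/54 and f(v) = 1/54
Step 2: phi(v) = v - (1 - v/54)/(1/54) = v - (54 - v) = 2v - 54
Step 3: Set phi(r*) = 0: 2r* - 54 = 0
Step 4: r* = 54/2 = 27 (the number of bidders n = 10 does not enter)

27


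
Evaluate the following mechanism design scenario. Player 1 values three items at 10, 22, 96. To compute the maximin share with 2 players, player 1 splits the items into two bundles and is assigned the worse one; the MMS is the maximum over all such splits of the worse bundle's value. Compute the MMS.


Step 1: Item values = 10, 22, 96
Step 2: Enumerate all 2-bundle partitions and take the smaller bundle:
  Partition 1: {10} vs {22,96} -> bundles 10, 118; min = 10
  Partition 2: {22} vs {10,96} -> bundles 22, 106; min = 22
  Partition 3: {96} vs {10,22} -> bundles 96, 32; min = 32
Step 3: MMS = max(10, 22, 32) = 32

32


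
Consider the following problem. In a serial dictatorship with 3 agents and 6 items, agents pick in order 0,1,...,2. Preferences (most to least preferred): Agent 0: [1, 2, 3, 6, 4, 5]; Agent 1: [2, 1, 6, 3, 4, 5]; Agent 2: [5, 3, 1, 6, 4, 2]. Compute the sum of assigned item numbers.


Step 1: Agent 0 picks item 1
Step 2: Agent 1 picks item 2
Step 3: Agent 2 picks item 5
Step 4: Sum = 1 + 2 + 5 = 8

8


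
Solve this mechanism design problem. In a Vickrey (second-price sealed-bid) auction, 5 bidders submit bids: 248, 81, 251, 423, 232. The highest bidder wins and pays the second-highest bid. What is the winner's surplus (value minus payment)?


Step 1: Sort bids in descending order: 423, 251, 248, 232, 81
Step 2: The winning bid is the highest: 423
Step 3: The payment equals the second-highest bid: 251
Step 4: Surplus = winner's bid - payment = 423 - 251 = 172

172


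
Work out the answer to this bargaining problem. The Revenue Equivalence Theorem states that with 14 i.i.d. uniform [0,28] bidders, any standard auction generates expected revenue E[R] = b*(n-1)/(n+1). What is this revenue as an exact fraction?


Step 1: By Revenue Equivalence, expected revenue = b*(n-1)/(n+1)
Step 2: Substituting n = 14, b = 28
Step 3: Revenue = 28*(14-1)/(14+1) = 28*13/15
Step 4: Revenue = 364/15

364/15


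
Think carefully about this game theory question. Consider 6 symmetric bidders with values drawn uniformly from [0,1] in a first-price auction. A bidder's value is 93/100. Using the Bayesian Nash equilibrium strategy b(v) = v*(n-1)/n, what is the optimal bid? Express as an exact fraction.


Step 1: The symmetric BNE bidding function is b(v) = v * (n-1) / n
Step 2: Substitute v = 93/100 and n = 6
Step 3: b = 93/100 * 5/6
Step 4: b = 31/40

31/40


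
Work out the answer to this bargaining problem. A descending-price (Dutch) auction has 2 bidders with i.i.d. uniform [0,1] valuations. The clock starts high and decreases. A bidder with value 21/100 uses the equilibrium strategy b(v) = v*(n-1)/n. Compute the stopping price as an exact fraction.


Step 1: Dutch auctions are strategically equivalent to first-price auctions
Step 2: The equilibrium bid is b(v) = v*(n-1)/n
Step 3: b = 21/100 * 1/2
Step 4: b = 21/200

21/200


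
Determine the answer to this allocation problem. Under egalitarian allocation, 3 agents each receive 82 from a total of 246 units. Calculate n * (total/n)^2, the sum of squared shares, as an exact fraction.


Step 1: Each agent's share = 246/3 = 82
Step 2: Square of each share = (82)^2 = 6724
Step 3: Sum of squares = 3 * 6724 = 20172

20172
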